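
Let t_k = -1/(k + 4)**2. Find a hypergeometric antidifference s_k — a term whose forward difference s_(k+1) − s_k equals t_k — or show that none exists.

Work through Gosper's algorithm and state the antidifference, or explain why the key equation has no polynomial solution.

not Gosper-summable; s_k does not exist

r(k) = (k + 4)**2/(k + 5)**2 after simplifying.
Factor: A=k**2 + 8*k + 16; B=k**2 + 10*k + 25; C=1.
Solve (k**2 + 8*k + 16)·f(k+1) − (k**2 + 8*k + 16)·f(k) = 1.
d = 0 from the (2,2,0) case.
f = c0 ⇒ A·f(k+1) − B(k−1)·f(k) − C = -1. The system {-1 = 0} is inconsistent; no antidifference.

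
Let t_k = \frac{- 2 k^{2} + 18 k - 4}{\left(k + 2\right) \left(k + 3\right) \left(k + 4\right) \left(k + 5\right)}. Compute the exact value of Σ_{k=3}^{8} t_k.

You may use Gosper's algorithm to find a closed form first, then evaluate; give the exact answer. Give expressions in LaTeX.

r(k) = -(k + 2)*(9*k - (k + 1)**2 + 7)/((k + 6)*(k**2 - 9*k + 2)) after simplifying.
Gosper form: A/B · C(k+1)/C(k) with A=k + 2, B=k + 6, C=k**2 - 9*k + 2.
Set up (k + 2)·f(k+1) − (k + 5)·f(k) − (k**2 - 9*k + 2) = 0.
Degrees (1,1,2) ⇒ d ≤ 3.
Coefficient equations give f(k) = -k*(k - 2).
Then R = B(k−1)f/C = -k*(k - 2)*(k + 5)/(k**2 - 9*k + 2), so s_k = R(k)·t_k = 2*k*(k - 2)/((k + 2)*(k + 3)*(k + 4)).
Check: Δs_k = 2*(-k**2 + 9*k - 2)/(k**4 + 14*k**3 + 71*k**2 + 154*k + 120). ✓
Telescoping: Σ = s_(9) − s_(3) = 21/286 − (1/35) = 449/10010.

Σ = 449/10010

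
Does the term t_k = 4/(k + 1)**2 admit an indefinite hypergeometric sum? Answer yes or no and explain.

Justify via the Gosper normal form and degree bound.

The ratio is (k + 1)**2/(k + 2)**2.
So A=k**2 + 2*k + 1 and B=k**2 + 4*k + 4, with C=1.
f must satisfy (k**2 + 2*k + 1)·f(k+1) − (k**2 + 2*k + 1)·f(k) = 1.
From deg A=2, deg B=2, deg C=0: d=0.
Put f(k) = c0: A·f(k+1) − B(k−1)·f(k) − C = -1; need -1 = 0 — inconsistent ⇒ no f, not summable.

No — the linear system for f has no solution.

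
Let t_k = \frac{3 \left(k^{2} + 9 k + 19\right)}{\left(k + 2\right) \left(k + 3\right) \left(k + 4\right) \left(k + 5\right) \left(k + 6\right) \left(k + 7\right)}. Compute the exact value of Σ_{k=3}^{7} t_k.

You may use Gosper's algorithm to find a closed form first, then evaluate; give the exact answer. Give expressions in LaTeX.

Step 1: r(k) = (k + 2)*(9*k + (k + 1)**2 + 28)/((k + 8)*(k**2 + 9*k + 19)).
A = k + 2, B = k + 8, C = k**2 + 9*k + 19.
Key eq: (k + 2)·f(k+1) = (k + 7)·f(k) + (k**2 + 9*k + 19).
Bound: deg f ≤ 5.
Coefficient equations give f(k) = k*(k + 3)*(k + 5)*(k**2 + 12*k + 44)/144.
Then R = B(k−1)f/C = k*(k + 3)*(k + 5)*(k + 7)*(k**2 + 12*k + 44)/(144*(k**2 + 9*k + 19)), so s_k = R(k)·t_k = k*(k**2 + 12*k + 44)/(48*(k**3 + 12*k**2 + 44*k + 48)).
s_(k+1) − s_k = 3*(k**2 + 9*k + 19)/(k**6 + 27*k**5 + 295*k**4 + 1665*k**3 + 5104*k**2 + 8028*k + 5040) = t_k.
Telescoping: Σ = s_(8) − s_(3) = 17/840 − (89/5040) = 13/5040.

Σ = 13/5040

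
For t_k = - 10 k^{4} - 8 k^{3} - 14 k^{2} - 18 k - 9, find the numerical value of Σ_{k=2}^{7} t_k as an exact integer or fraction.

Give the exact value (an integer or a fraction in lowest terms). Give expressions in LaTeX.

Σ = -55500

r(k) = (10*k**4 + 48*k**3 + 98*k**2 + 110*k + 59)/(10*k**4 + 8*k**3 + 14*k**2 + 18*k + 9) after simplifying.
A = 1, B = 1, C = k**4 + 4*k**3/5 + 7*k**2/5 + 9*k/5 + 9/10.
f must satisfy (1)·f(k+1) − (1)·f(k) = k**4 + 4*k**3/5 + 7*k**2/5 + 9*k/5 + 9/10.
deg f ≤ 5 (via 0,0,4).
Solving with deg f ≤ 5: f(k) = k*(2*k**4 - 3*k**3 + 4*k**2 + 4*k + 2)/10.
So s_k = (B(k−1)f/C)·t_k = (k*(2*k**4 - 3*k**3 + 4*k**2 + 4*k + 2)/(10*k**4 + 8*k**3 + 14*k**2 + 18*k + 9))·t_k = k*(-2*k**4 + 3*k**3 - 4*k**2 - 4*k - 2).
Δs = -10*k**4 - 8*k**3 - 14*k**2 - 18*k - 9, as required.
Sum = s_(8) − s_(2); s_(8) = -55568, s_(2) = -68 ⇒ -55500.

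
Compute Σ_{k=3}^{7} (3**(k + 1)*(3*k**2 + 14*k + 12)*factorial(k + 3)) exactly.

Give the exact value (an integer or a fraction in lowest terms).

t_(k+1)/t_k = 3*(3*k**3 + 32*k**2 + 109*k + 116)/(3*k**2 + 14*k + 12).
Normal form (A,B,C) = (3*k + 12, 1, k**2 + 14*k/3 + 4).
f must satisfy (3*k + 12)·f(k+1) − (1)·f(k) = k**2 + 14*k/3 + 4.
From deg A=1, deg B=0, deg C=2: d=1.
Match coefficients ⇒ f(k) = k/3.
Then R = B(k−1)f/C = k/(3*k**2 + 14*k + 12), so s_k = R(k)·t_k = 3**(k + 1)*k*factorial(k + 3).
Verify: 3**(k + 1)*(3*k**2 + 14*k + 12)*factorial(k + 3) matches t_k.
Evaluate s at k=8 and k=3: 6285458995200 and 174960; difference 6285458820240.

Σ = 6285458820240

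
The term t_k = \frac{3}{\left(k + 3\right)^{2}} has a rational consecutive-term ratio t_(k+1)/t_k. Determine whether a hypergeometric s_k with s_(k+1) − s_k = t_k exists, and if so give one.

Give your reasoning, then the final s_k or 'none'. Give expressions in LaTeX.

Step 1: r(k) = (k + 3)**2/(k + 4)**2.
A = k**2 + 6*k + 9, B = k**2 + 8*k + 16, C = 1.
Key eq: (k**2 + 6*k + 9)·f(k+1) = (k**2 + 6*k + 9)·f(k) + (1).
From deg A=2, deg B=2, deg C=0: d=0.
Write f(k) = c0. Then LHS − RHS = -1, requiring -1 = 0: contradictory. No certificate.

no hypergeometric antidifference exists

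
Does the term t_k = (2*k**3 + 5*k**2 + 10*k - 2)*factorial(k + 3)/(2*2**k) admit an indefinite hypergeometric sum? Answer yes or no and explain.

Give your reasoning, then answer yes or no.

Yes. s_k = (k - 1)*(2*k - 1)*factorial(k + 3)/2**k.

Compute t_(k+1)/t_k: get (2*k**4 + 19*k**3 + 70*k**2 + 119*k + 60)/(2*(2*k**3 + 5*k**2 + 10*k - 2)).
Normal form (A,B,C) = (k/2 + 2, 1, k**3 + 5*k**2/2 + 5*k - 1).
Key eq: (k/2 + 2)·f(k+1) = (1)·f(k) + (k**3 + 5*k**2/2 + 5*k - 1).
Bound: deg f ≤ 2.
Solve for f: f(k) = (k - 1)*(2*k - 1) (degree 2 ≤ 2).
So s_k = (B(k−1)f/C)·t_k = (2*(k - 1)*(2*k - 1)/(2*k**3 + 5*k**2 + 10*k - 2))·t_k = (k - 1)*(2*k - 1)*factorial(k + 3)/2**k.
s_(k+1) − s_k = (2*k**3 + 5*k**2 + 10*k - 2)*factorial(k + 3)/(2*2**k) = t_k.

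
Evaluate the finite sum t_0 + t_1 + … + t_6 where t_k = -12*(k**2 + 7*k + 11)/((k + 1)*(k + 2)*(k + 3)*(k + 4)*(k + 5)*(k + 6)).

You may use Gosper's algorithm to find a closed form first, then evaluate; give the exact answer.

The ratio is (k + 1)*(7*k + (k + 1)**2 + 18)/((k + 7)*(k**2 + 7*k + 11)).
A = k + 1, B = k + 7, C = k**2 + 7*k + 11.
f must satisfy (k + 1)·f(k+1) − (k + 6)·f(k) = k**2 + 7*k + 11.
deg f ≤ 5 (via 1,1,2).
Solve for f: f(k) = k*(k + 2)*(k + 4)*(k**2 + 9*k + 23)/45 (degree 5 ≤ 5).
Certificate R = B(k−1)f/C = k*(k + 2)*(k + 4)*(k + 6)*(k**2 + 9*k + 23)/(45*(k**2 + 7*k + 11)) gives s_k = 4*k*(-k**2 - 9*k - 23)/(15*(k**3 + 9*k**2 + 23*k + 15)).
Verify: 12*(-k**2 - 7*k - 11)/(k**6 + 21*k**5 + 175*k**4 + 735*k**3 + 1624*k**2 + 1764*k + 720) matches t_k.
Telescoping: Σ = s_(7) − s_(0) = -21/80 − (0) = -21/80.

Σ = -21/80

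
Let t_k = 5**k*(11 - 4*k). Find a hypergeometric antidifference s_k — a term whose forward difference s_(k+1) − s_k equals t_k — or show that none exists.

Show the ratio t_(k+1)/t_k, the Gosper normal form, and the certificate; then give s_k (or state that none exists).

Compute t_(k+1)/t_k: get 5*(4*k - 7)/(4*k - 11).
Gosper form: A/B · C(k+1)/C(k) with A=5, B=1, C=k - 11/4.
Solve (5)·f(k+1) − (1)·f(k) = k - 11/4.
d = 1 from the (0,0,1) case.
A polynomial solution: f(k) = (k - 4)/4.
Certificate R = B(k−1)f/C = (k - 4)/(4*k - 11) gives s_k = 5**k*(4 - k).
Verify: 5**k*(11 - 4*k) matches t_k.

s_k = 5**k*(4 - k)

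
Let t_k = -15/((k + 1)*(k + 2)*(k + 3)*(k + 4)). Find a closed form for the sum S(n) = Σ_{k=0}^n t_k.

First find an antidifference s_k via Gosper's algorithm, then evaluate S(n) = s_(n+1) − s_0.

S(n) = 5*(-n**3 - 9*n**2 - 26*n - 18)/(6*(n**3 + 9*n**2 + 26*n + 24))

r(k) = (k + 1)/(k + 5) after simplifying.
Normal form (A,B,C) = (k + 1, k + 5, 1).
Solve (k + 1)·f(k+1) − (k + 4)·f(k) = 1.
Bound: deg f ≤ 3.
Match coefficients ⇒ f(k) = k*(k**2 + 6*k + 11)/18.
Certificate R = B(k−1)f/C = k*(k + 4)*(k**2 + 6*k + 11)/18 gives s_k = 5*k*(-k**2 - 6*k - 11)/(6*(k + 1)*(k + 2)*(k + 3)).
Verify: -15/(k**4 + 10*k**3 + 35*k**2 + 50*k + 24) matches t_k.
Σ_(k=0)^n t_k = s_(n+1) − s_(0) = (5*(-n**3 - 9*n**2 - 26*n - 18)/(6*(n**3 + 9*n**2 + 26*n + 24))) − (0), i.e. 5*(-n**3 - 9*n**2 - 26*n - 18)/(6*(n**3 + 9*n**2 + 26*n + 24)).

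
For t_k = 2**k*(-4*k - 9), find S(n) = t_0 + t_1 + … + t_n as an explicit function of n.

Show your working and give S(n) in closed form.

t_(k+1)/t_k = 2*(4*k + 13)/(4*k + 9).
Take A(k)=2, B(k)=1, C(k)=k + 9/4.
Solve (2)·f(k+1) − (1)·f(k) = k + 9/4.
Degrees (0,0,1) ⇒ d ≤ 1.
Solve for f: f(k) = (4*k + 1)/4 (degree 1 ≤ 1).
So s_k = (B(k−1)f/C)·t_k = ((4*k + 1)/(4*k + 9))·t_k = 2**k*(-4*k - 1).
s_(k+1) − s_k = 2**k*(-4*k - 9) = t_k.
Evaluate: s_(n+1) = 2**(n + 1)*(-4*n - 5); subtract s_(0) = -1 ⇒ S(n) = -8*2**n*n - 10*2**n + 1.

S(n) = -8*2**n*n - 10*2**n + 1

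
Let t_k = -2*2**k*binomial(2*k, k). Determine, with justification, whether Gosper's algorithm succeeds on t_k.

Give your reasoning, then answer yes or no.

No; the degree bound rules out any f.

The ratio is 4*(2*k + 1)/(k + 1).
Factor: A=8*k + 4; B=k + 1; C=1.
Set up (8*k + 4)·f(k+1) − (k)·f(k) − (1) = 0.
Degrees (1,1,0) ⇒ d ≤ -1.
Bound -1 < 0, so the key equation has no polynomial solution.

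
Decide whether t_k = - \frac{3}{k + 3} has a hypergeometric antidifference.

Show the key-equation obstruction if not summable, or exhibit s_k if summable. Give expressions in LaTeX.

No — the linear system for f has no solution.

r(k) = (k + 3)/(k + 4) after simplifying.
Gosper form: A/B · C(k+1)/C(k) with A=k + 3, B=k + 4, C=1.
Set up (k + 3)·f(k+1) − (k + 3)·f(k) − (1) = 0.
deg f ≤ 0 (via 1,1,0).
f = c0 ⇒ A·f(k+1) − B(k−1)·f(k) − C = -1. The system {-1 = 0} is inconsistent; no antidifference.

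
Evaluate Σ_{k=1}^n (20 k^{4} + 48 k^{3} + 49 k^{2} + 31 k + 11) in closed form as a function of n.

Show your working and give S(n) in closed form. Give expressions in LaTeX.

S(n) = n \left(4 n^{4} + 22 n^{3} + 47 n^{2} + 52 n + 34\right)

The ratio is (20*k**4 + 128*k**3 + 313*k**2 + 353*k + 159)/(20*k**4 + 48*k**3 + 49*k**2 + 31*k + 11).
Take A(k)=1, B(k)=1, C(k)=k**4 + 12*k**3/5 + 49*k**2/20 + 31*k/20 + 11/20.
Key eq: (1)·f(k+1) = (1)·f(k) + (k**4 + 12*k**3/5 + 49*k**2/20 + 31*k/20 + 11/20).
deg f ≤ 5 (via 0,0,4).
A polynomial solution: f(k) = k*(4*k**4 + 2*k**3 - k**2 + 3*k + 3)/20.
R(k) = B(k−1)·f(k)/C(k) = k*(4*k**4 + 2*k**3 - k**2 + 3*k + 3)/(20*k**4 + 48*k**3 + 49*k**2 + 31*k + 11); s_k = R·t_k = k*(4*k**4 + 2*k**3 - k**2 + 3*k + 3).
Verify: 20*k**4 + 48*k**3 + 49*k**2 + 31*k + 11 matches t_k.
Evaluate: s_(n+1) = 4*n**5 + 22*n**4 + 47*n**3 + 52*n**2 + 34*n + 11; subtract s_(1) = 11 ⇒ S(n) = n*(4*n**4 + 22*n**3 + 47*n**2 + 52*n + 34).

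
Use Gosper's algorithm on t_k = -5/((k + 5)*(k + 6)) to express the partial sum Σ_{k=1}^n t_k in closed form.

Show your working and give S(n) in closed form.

The ratio is (k + 5)/(k + 7).
Gosper form: A/B · C(k+1)/C(k) with A=k + 5, B=k + 7, C=1.
Key eq: (k + 5)·f(k+1) = (k + 6)·f(k) + (1).
deg f ≤ 1 (via 1,1,0).
Coefficient equations give f(k) = k/5.
Then R = B(k−1)f/C = k*(k + 6)/5, so s_k = R(k)·t_k = -k/(k + 5).
Δs = -5/(k**2 + 11*k + 30), as required.
Telescope: S(n) = s_(n+1) − s_(1) = (-n - 1)/(n + 6) − (-1/6) = -5*n/(6*n + 36).

S(n) = -5*n/(6*n + 36)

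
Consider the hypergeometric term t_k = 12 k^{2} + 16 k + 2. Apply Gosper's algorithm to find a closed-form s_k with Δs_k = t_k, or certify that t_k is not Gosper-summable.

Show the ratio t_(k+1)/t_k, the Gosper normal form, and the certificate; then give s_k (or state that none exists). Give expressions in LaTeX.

s_k = 2 k \left(2 k^{2} + k - 2\right)

t_(k+1)/t_k = (6*k**2 + 20*k + 15)/(6*k**2 + 8*k + 1).
A = 1, B = 1, C = k**2 + 4*k/3 + 1/6.
Key eq: (1)·f(k+1) = (1)·f(k) + (k**2 + 4*k/3 + 1/6).
Bound: deg f ≤ 3.
A polynomial solution: f(k) = k*(2*k**2 + k - 2)/6.
Get s_k = R·t_k = 2*k*(2*k**2 + k - 2) with R(k) = B(k−1)f(k)/C(k) = k*(2*k**2 + k - 2)/(6*k**2 + 8*k + 1).
Check: Δs_k = 12*k**2 + 16*k + 2. ✓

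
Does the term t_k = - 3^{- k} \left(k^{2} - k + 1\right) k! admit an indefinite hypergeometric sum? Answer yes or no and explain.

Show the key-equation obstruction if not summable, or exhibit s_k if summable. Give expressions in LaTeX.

Yes. s_k = - 3^{1 - k} k k!.

Step 1: r(k) = -(k + 1)*(k - (k + 1)**2)/(3*k**2 - 3*k + 3).
A = k/3 + 1/3, B = 1, C = k**2 - k + 1.
Need (k/3 + 1/3)·f(k+1) − (1)·f(k) = k**2 - k + 1.
Bound: deg f ≤ 1.
Solving with deg f ≤ 1: f(k) = 3*k.
R(k) = B(k−1)·f(k)/C(k) = 3*k/(k**2 - k + 1); s_k = R·t_k = -3**(1 - k)*k*factorial(k).
Verify: -(k**2 - k + 1)*factorial(k)/3**k matches t_k.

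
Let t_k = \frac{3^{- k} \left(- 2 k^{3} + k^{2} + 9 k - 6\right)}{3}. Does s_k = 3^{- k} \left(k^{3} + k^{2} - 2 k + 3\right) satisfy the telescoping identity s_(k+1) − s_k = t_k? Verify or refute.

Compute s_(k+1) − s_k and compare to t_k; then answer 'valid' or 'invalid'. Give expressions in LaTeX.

valid (s_(k+1) − s_k reduces to t_k)

s_(k+1) = (k**3 + 4*k**2 + 3*k + 3)/(3*3**k)
s_(k+1) − s_k = (-2*k**3 + k**2 + 9*k - 6)/(3*3**k)
(s_(k+1) − s_k) − t_k = 0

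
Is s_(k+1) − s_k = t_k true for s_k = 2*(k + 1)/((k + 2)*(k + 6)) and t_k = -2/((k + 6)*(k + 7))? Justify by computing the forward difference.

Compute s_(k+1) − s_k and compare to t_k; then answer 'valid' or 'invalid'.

s_(k+1) = 2*(k + 2)/((k + 3)*(k + 7))
s_(k+1) − s_k = 2*(-k**2 - 3*k + 3)/(k**4 + 18*k**3 + 113*k**2 + 288*k + 252)
(s_(k+1) − s_k) − t_k = 2*(2*k + 9)/(k**4 + 18*k**3 + 113*k**2 + 288*k + 252)

Invalid: residual 2*(2*k + 9)/(k**4 + 18*k**3 + 113*k**2 + 288*k + 252) ≠ 0.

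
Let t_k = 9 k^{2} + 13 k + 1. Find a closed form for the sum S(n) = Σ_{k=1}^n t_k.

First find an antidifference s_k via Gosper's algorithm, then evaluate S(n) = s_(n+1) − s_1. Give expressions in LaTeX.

t_(k+1)/t_k = (9*k**2 + 31*k + 23)/(9*k**2 + 13*k + 1).
Normal form (A,B,C) = (1, 1, k**2 + 13*k/9 + 1/9).
Solve (1)·f(k+1) − (1)·f(k) = k**2 + 13*k/9 + 1/9.
deg f ≤ 3 (via 0,0,2).
A polynomial solution: f(k) = k*(3*k**2 + 2*k - 4)/9.
R(k) = B(k−1)·f(k)/C(k) = k*(3*k**2 + 2*k - 4)/(9*k**2 + 13*k + 1); s_k = R·t_k = k*(3*k**2 + 2*k - 4).
Verify: 9*k**2 + 13*k + 1 matches t_k.
s_(n+1) = 3*n**3 + 11*n**2 + 9*n + 1 and s_(1) = 1, so S(n) = n*(3*n**2 + 11*n + 9).

S(n) = n \left(3 n^{2} + 11 n + 9\right)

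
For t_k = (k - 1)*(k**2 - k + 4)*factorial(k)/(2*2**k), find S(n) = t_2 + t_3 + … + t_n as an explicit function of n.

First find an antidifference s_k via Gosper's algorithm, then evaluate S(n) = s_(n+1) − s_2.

Ratio r(k) = k*(k + 1)*(-k + (k + 1)**2 + 3)/(2*(k - 1)*(k**2 - k + 4)).
Factor: A=k/2 + 1/2; B=1; C=k**3 - 2*k**2 + 5*k - 4.
f must satisfy (k/2 + 1/2)·f(k+1) − (1)·f(k) = k**3 - 2*k**2 + 5*k - 4.
deg f ≤ 2 (via 1,0,3).
Solving with deg f ≤ 2: f(k) = 2*(k - 2)*(k - 1).
Then R = B(k−1)f/C = 2*(k - 2)/(k**2 - k + 4), so s_k = R(k)·t_k = (k - 2)*(k - 1)*factorial(k)/2**k.
Δs = (k - 1)*(k**2 - k + 4)*factorial(k)/(2*2**k), as required.
s_(n+1) = 2**(-n - 1)*n*(n - 1)*factorial(n + 1) and s_(2) = 0, so S(n) = 2**(-n - 1)*n*(n - 1)*factorial(n + 1).

S(n) = 2**(-n - 1)*n*(n - 1)*factorial(n + 1)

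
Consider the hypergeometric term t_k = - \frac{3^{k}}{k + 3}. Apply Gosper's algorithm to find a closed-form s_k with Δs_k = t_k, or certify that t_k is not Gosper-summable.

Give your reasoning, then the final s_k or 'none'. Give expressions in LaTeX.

The ratio is 3*(k + 3)/(k + 4).
Normal form (A,B,C) = (3*k + 9, k + 4, 1).
Key eq: (3*k + 9)·f(k+1) = (k + 3)·f(k) + (1).
deg f ≤ -1 (via 1,1,0).
d = -1 < 0 ⇒ no nonzero polynomial f; not summable.

none — t_k is not Gosper-summable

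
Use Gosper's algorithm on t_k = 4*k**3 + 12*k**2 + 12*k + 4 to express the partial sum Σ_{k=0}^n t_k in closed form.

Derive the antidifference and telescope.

S(n) = n**4 + 6*n**3 + 13*n**2 + 12*n + 4

Compute t_(k+1)/t_k: get (k**3 + 6*k**2 + 12*k + 8)/(k**3 + 3*k**2 + 3*k + 1).
A = 1, B = 1, C = k**3 + 3*k**2 + 3*k + 1.
f must satisfy (1)·f(k+1) − (1)·f(k) = k**3 + 3*k**2 + 3*k + 1.
Degrees (0,0,3) ⇒ d ≤ 4.
Match coefficients ⇒ f(k) = k**2*(k + 1)**2/4.
R(k) = B(k−1)·f(k)/C(k) = k**2/(4*(k + 1)); s_k = R·t_k = k**2*(k**2 + 2*k + 1).
Δs = 4*k**3 + 12*k**2 + 12*k + 4, as required.
Σ_(k=0)^n t_k = s_(n+1) − s_(0) = (n**4 + 6*n**3 + 13*n**2 + 12*n + 4) − (0), i.e. n**4 + 6*n**3 + 13*n**2 + 12*n + 4.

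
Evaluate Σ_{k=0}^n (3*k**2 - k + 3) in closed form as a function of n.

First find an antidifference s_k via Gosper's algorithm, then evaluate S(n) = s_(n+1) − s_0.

Step 1: r(k) = (-k + 3*(k + 1)**2 + 2)/(3*k**2 - k + 3).
So A=1 and B=1, with C=k**2 - k/3 + 1.
Solve (1)·f(k+1) − (1)·f(k) = k**2 - k/3 + 1.
d = 3 from the (0,0,2) case.
A polynomial solution: f(k) = k*(k**2 - 2*k + 4)/3.
R(k) = B(k−1)·f(k)/C(k) = k*(k**2 - 2*k + 4)/(3*k**2 - k + 3); s_k = R·t_k = k*(k**2 - 2*k + 4).
s_(k+1) − s_k = 3*k**2 - k + 3 = t_k.
Σ_(k=0)^n t_k = s_(n+1) − s_(0) = (n**3 + n**2 + 3*n + 3) − (0), i.e. n**3 + n**2 + 3*n + 3.

S(n) = n**3 + n**2 + 3*n + 3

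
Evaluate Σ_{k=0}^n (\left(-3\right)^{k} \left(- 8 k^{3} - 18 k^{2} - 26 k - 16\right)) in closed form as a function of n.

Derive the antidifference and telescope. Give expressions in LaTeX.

Step 1: r(k) = 3*(-4*k**3 - 21*k**2 - 43*k - 34)/(4*k**3 + 9*k**2 + 13*k + 8).
Gosper form: A/B · C(k+1)/C(k) with A=-3, B=1, C=k**3 + 9*k**2/4 + 13*k/4 + 2.
Set up (-3)·f(k+1) − (1)·f(k) − (k**3 + 9*k**2/4 + 13*k/4 + 2) = 0.
d = 3 from the (0,0,3) case.
Solving with deg f ≤ 3: f(k) = -(2*k**3 + 2*k + 1)/8.
So s_k = (B(k−1)f/C)·t_k = (-(2*k**3 + 2*k + 1)/(2*(k + 1)*(4*k**2 + 5*k + 8)))·t_k = (-3)**k*(2*k**3 + 2*k + 1).
s_(k+1) − s_k = 2*(-3)**k*(-k**3 - 4*k - 3*(k + 1)**3 - 5) = t_k.
Σ_(k=0)^n t_k = s_(n+1) − s_(0) = ((-3)**(n + 1)*(2*n**3 + 6*n**2 + 8*n + 5)) − (1), i.e. -6*(-3)**n*n**3 - 18*(-3)**n*n**2 - 24*(-3)**n*n - 15*(-3)**n - 1.

S(n) = - 6 \left(-3\right)^{n} n^{3} - 18 \left(-3\right)^{n} n^{2} - 24 \left(-3\right)^{n} n - 15 \left(-3\right)^{n} - 1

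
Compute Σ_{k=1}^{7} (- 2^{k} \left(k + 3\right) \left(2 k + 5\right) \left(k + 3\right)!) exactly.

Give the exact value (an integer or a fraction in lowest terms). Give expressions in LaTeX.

Σ = -91968307104

The ratio is (k + 4)**2*(4*k + 14)/((k + 3)*(2*k + 5)).
So A=2*k + 8 and B=1, with C=k**2 + 11*k/2 + 15/2.
Set up (2*k + 8)·f(k+1) − (1)·f(k) − (k**2 + 11*k/2 + 15/2) = 0.
Bound: deg f ≤ 1.
Match coefficients ⇒ f(k) = (k + 1)/2.
Certificate R = B(k−1)f/C = (k + 1)/((k + 3)*(2*k + 5)) gives s_k = -2**k*(k + 1)*factorial(k + 3).
Δs = -2**k*(k + 3)*(2*k + 5)*factorial(k + 3), as required.
Telescoping: Σ = s_(8) − s_(1) = -91968307200 − (-96) = -91968307104.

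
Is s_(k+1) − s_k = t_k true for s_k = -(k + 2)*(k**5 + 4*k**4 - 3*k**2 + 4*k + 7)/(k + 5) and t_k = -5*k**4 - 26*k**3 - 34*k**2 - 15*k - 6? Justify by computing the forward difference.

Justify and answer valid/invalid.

Invalid: residual 3*(4*k**5 + 47*k**4 + 164*k**3 + 188*k**2 + 77*k + 23)/(k**2 + 11*k + 30) ≠ 0.

s_(k+1) = -(k + 3)*(4*k + (k + 1)**5 + 4*(k + 1)**4 - 3*(k + 1)**2 + 11)/(k + 6)
s_(k+1) − s_k = (-5*k**6 - 69*k**5 - 329*k**4 - 677*k**3 - 627*k**2 - 285*k - 111)/(k**2 + 11*k + 30)
(s_(k+1) − s_k) − t_k = 3*(4*k**5 + 47*k**4 + 164*k**3 + 188*k**2 + 77*k + 23)/(k**2 + 11*k + 30)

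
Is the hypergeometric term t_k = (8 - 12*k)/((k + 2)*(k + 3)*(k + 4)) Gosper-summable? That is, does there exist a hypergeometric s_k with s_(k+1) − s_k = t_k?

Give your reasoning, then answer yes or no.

Compute t_(k+1)/t_k: get (k + 2)*(3*k + 1)/((k + 5)*(3*k - 2)).
Normal form (A,B,C) = (k + 2, k + 5, k - 2/3).
Set up (k + 2)·f(k+1) − (k + 4)·f(k) − (k - 2/3) = 0.
deg f ≤ 2 (via 1,1,1).
Solving with deg f ≤ 2: f(k) = k*(k - 4)/9.
Get s_k = R·t_k = -4*k*(k - 4)/(3*(k + 2)*(k + 3)) with R(k) = B(k−1)f(k)/C(k) = k*(k - 4)*(k + 4)/(3*(3*k - 2)).
Check: Δs_k = 4*(2 - 3*k)/(k**3 + 9*k**2 + 26*k + 24). ✓

Yes. s_k = -4*k*(k - 4)/(3*(k + 2)*(k + 3)).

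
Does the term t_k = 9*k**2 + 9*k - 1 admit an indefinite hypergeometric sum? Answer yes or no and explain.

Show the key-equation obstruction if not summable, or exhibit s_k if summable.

Step 1: r(k) = (9*k**2 + 27*k + 17)/(9*k**2 + 9*k - 1).
Normal form (A,B,C) = (1, 1, k**2 + k - 1/9).
f must satisfy (1)·f(k+1) − (1)·f(k) = k**2 + k - 1/9.
deg f ≤ 3 (via 0,0,2).
Solve for f: f(k) = k*(3*k**2 - 4)/9 (degree 3 ≤ 3).
So s_k = (B(k−1)f/C)·t_k = (k*(3*k**2 - 4)/(9*k**2 + 9*k - 1))·t_k = k*(3*k**2 - 4).
Verify: 9*k**2 + 9*k - 1 matches t_k.

Yes. s_k = k*(3*k**2 - 4).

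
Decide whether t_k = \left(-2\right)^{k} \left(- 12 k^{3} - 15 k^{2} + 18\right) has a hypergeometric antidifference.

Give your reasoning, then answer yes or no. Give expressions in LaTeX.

Ratio r(k) = 2*(-4*(k + 1)**3 - 5*(k + 1)**2 + 6)/(4*k**3 + 5*k**2 - 6).
Take A(k)=-2, B(k)=1, C(k)=k**3 + 5*k**2/4 - 3/2.
Solve (-2)·f(k+1) − (1)·f(k) = k**3 + 5*k**2/4 - 3/2.
Degrees (0,0,3) ⇒ d ≤ 3.
Solving with deg f ≤ 3: f(k) = -(4*k**3 - 3*k**2 - 4*k - 4)/12.
R(k) = B(k−1)·f(k)/C(k) = -(4*k**3 - 3*k**2 - 4*k - 4)/(3*(4*k**3 + 5*k**2 - 6)); s_k = R·t_k = (-2)**k*(4*k**3 - 3*k**2 - 4*k - 4).
Δs = (-2)**k*(-12*k**3 - 15*k**2 + 18), as required.

Yes. s_k = \left(-2\right)^{k} \left(4 k^{3} - 3 k^{2} - 4 k - 4\right).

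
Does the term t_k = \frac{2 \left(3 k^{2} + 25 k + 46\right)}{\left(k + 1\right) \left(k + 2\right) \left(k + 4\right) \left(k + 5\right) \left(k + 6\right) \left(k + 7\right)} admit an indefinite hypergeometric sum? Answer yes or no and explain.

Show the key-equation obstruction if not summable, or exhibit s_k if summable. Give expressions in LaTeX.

Yes. s_k = \frac{k \left(k^{2} + 11 k + 34\right)}{12 \left(k^{3} + 11 k^{2} + 34 k + 24\right)}.

t_(k+1)/t_k = (k + 1)*(k + 4)*(25*k + 3*(k + 1)**2 + 71)/((k + 3)*(k + 8)*(3*k**2 + 25*k + 46)).
So A=k + 1 and B=k + 8, with C=k**3 + 34*k**2/3 + 121*k/3 + 46.
Key eq: (k + 1)·f(k+1) = (k + 7)·f(k) + (k**3 + 34*k**2/3 + 121*k/3 + 46).
deg f ≤ 6 (via 1,1,3).
Solving with deg f ≤ 6: f(k) = k*(k + 2)*(k + 3)*(k + 5)*(k**2 + 11*k + 34)/72.
Certificate R = B(k−1)f/C = k*(k + 2)*(k + 5)*(k + 7)*(k**2 + 11*k + 34)/(24*(3*k**2 + 25*k + 46)) gives s_k = k*(k**2 + 11*k + 34)/(12*(k**3 + 11*k**2 + 34*k + 24)).
Verify: 2*(3*k**2 + 25*k + 46)/(k**6 + 25*k**5 + 247*k**4 + 1219*k**3 + 3112*k**2 + 3796*k + 1680) matches t_k.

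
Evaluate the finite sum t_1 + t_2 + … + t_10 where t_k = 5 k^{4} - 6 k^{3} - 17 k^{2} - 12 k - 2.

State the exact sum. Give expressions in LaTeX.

Ratio r(k) = (5*k**4 + 14*k**3 - 5*k**2 - 44*k - 32)/(5*k**4 - 6*k**3 - 17*k**2 - 12*k - 2).
A = 1, B = 1, C = k**4 - 6*k**3/5 - 17*k**2/5 - 12*k/5 - 2/5.
Solve (1)·f(k+1) − (1)·f(k) = k**4 - 6*k**3/5 - 17*k**2/5 - 12*k/5 - 2/5.
Degrees (0,0,4) ⇒ d ≤ 5.
Coefficient equations give f(k) = k*(k**4 - 4*k**3 - k**2 + k + 1)/5.
Then R = B(k−1)f/C = k*(k**4 - 4*k**3 - k**2 + k + 1)/(5*k**4 - 6*k**3 - 17*k**2 - 12*k - 2), so s_k = R(k)·t_k = k*(k**4 - 4*k**3 - k**2 + k + 1).
s_(k+1) − s_k = 5*k**4 - 6*k**3 - 17*k**2 - 12*k - 2 = t_k.
Telescoping: Σ = s_(11) − s_(1) = 101288 − (-2) = 101290.

Σ = 101290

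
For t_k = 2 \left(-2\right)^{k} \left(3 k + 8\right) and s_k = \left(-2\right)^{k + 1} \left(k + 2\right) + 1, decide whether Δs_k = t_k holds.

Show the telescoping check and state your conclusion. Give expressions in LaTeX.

valid; difference matches t_k

s_(k+1) = (-2)**(k + 2)*(k + 3) + 1
s_(k+1) − s_k = 2*(-2)**k*(3*k + 8)
(s_(k+1) − s_k) − t_k = 0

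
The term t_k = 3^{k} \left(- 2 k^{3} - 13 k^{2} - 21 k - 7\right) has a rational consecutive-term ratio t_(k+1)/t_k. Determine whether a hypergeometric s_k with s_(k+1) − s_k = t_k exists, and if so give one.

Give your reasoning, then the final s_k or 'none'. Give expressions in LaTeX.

r(k) = 3*(2*k**3 + 19*k**2 + 53*k + 43)/(2*k**3 + 13*k**2 + 21*k + 7) after simplifying.
Gosper form: A/B · C(k+1)/C(k) with A=3, B=1, C=k**3 + 13*k**2/2 + 21*k/2 + 7/2.
Set up (3)·f(k+1) − (1)·f(k) − (k**3 + 13*k**2/2 + 21*k/2 + 7/2) = 0.
Bound: deg f ≤ 3.
Coefficient equations give f(k) = (k + 1)*(k**2 + k - 1)/2.
Then R = B(k−1)f/C = (k + 1)*(k**2 + k - 1)/(2*k**3 + 13*k**2 + 21*k + 7), so s_k = R(k)·t_k = 3**k*(-k**3 - 2*k**2 + 1).
Check: Δs_k = 3**k*(-2*k**3 - 13*k**2 - 21*k - 7). ✓

s_k = 3^{k} \left(- k^{3} - 2 k^{2} + 1\right)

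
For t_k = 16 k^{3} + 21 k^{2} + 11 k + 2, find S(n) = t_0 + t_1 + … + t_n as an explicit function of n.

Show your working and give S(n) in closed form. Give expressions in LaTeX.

Ratio r(k) = (16*k**3 + 69*k**2 + 101*k + 50)/(16*k**3 + 21*k**2 + 11*k + 2).
So A=1 and B=1, with C=k**3 + 21*k**2/16 + 11*k/16 + 1/8.
Key eq: (1)·f(k+1) = (1)·f(k) + (k**3 + 21*k**2/16 + 11*k/16 + 1/8).
d = 4 from the (0,0,3) case.
A polynomial solution: f(k) = k**2*(4*k**2 - k - 1)/16.
So s_k = (B(k−1)f/C)·t_k = (k**2*(4*k**2 - k - 1)/(16*k**3 + 21*k**2 + 11*k + 2))·t_k = k**2*(4*k**2 - k - 1).
Check: Δs_k = 16*k**3 + 21*k**2 + 11*k + 2. ✓
Σ_(k=0)^n t_k = s_(n+1) − s_(0) = (4*n**4 + 15*n**3 + 20*n**2 + 11*n + 2) − (0), i.e. 4*n**4 + 15*n**3 + 20*n**2 + 11*n + 2.

S(n) = 4 n^{4} + 15 n^{3} + 20 n^{2} + 11 n + 2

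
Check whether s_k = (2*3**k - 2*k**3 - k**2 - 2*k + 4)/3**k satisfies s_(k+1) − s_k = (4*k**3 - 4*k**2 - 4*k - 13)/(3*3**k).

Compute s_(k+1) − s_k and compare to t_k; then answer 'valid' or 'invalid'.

s_(k+1) = (6*3**k - 2*k**3 - 7*k**2 - 10*k - 1)/(3*3**k)
s_(k+1) − s_k = (4*k**3 - 4*k**2 - 4*k - 13)/(3*3**k)
(s_(k+1) − s_k) − t_k = 0

Valid — Δs_k = t_k.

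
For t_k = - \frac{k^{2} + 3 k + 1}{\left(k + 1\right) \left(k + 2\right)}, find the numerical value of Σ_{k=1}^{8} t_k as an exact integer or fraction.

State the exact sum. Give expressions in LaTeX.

t_(k+1)/t_k = (k + 1)*(3*k + (k + 1)**2 + 4)/((k + 3)*(k**2 + 3*k + 1)).
Normal form (A,B,C) = (k + 1, k + 3, k**2 + 3*k + 1).
Set up (k + 1)·f(k+1) − (k + 2)·f(k) − (k**2 + 3*k + 1) = 0.
From deg A=1, deg B=1, deg C=2: d=2.
Match coefficients ⇒ f(k) = k**2.
Get s_k = R·t_k = -k**2/(k + 1) with R(k) = B(k−1)f(k)/C(k) = k**2*(k + 2)/(k**2 + 3*k + 1).
Check: Δs_k = (k**2*(k + 2) - (k + 1)**3)/((k + 1)*(k + 2)). ✓
Evaluate s at k=9 and k=1: -81/10 and -1/2; difference -38/5.

Σ = -38/5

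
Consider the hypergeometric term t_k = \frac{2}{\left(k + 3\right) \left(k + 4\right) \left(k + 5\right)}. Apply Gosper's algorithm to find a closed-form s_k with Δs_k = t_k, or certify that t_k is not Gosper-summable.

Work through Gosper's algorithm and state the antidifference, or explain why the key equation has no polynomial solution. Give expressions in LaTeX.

t_(k+1)/t_k = (k + 3)/(k + 6).
A = k + 3, B = k + 6, C = 1.
Solve (k + 3)·f(k+1) − (k + 5)·f(k) = 1.
Degrees (1,1,0) ⇒ d ≤ 2.
Solving with deg f ≤ 2: f(k) = k*(k + 7)/24.
R(k) = B(k−1)·f(k)/C(k) = k*(k + 5)*(k + 7)/24; s_k = R·t_k = k*(k + 7)/(12*(k + 3)*(k + 4)).
Δs = 2/(k**3 + 12*k**2 + 47*k + 60), as required.

s_k = \frac{k \left(k + 7\right)}{12 \left(k + 3\right) \left(k + 4\right)}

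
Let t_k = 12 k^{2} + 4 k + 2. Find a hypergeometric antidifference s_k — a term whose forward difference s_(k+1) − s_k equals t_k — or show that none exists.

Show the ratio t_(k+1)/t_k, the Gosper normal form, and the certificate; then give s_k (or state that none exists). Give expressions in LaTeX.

Compute t_(k+1)/t_k: get (6*k**2 + 14*k + 9)/(6*k**2 + 2*k + 1).
So A=1 and B=1, with C=k**2 + k/3 + 1/6.
f must satisfy (1)·f(k+1) − (1)·f(k) = k**2 + k/3 + 1/6.
d = 3 from the (0,0,2) case.
Solving with deg f ≤ 3: f(k) = k*(2*k**2 - 2*k + 1)/6.
Certificate R = B(k−1)f/C = k*(2*k**2 - 2*k + 1)/(6*k**2 + 2*k + 1) gives s_k = 2*k*(2*k**2 - 2*k + 1).
Check: Δs_k = 12*k**2 + 4*k + 2. ✓

s_k = 2 k \left(2 k^{2} - 2 k + 1\right)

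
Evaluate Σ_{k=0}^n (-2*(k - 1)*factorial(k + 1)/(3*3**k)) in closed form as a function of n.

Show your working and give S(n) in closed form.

S(n) = 2 - 2*factorial(n + 2)/(3*3**n)

r(k) = k*(k + 2)/(3*(k - 1)) after simplifying.
So A=k/3 + 2/3 and B=1, with C=k - 1.
f must satisfy (k/3 + 2/3)·f(k+1) − (1)·f(k) = k - 1.
From deg A=1, deg B=0, deg C=1: d=0.
A polynomial solution: f(k) = 3.
Get s_k = R·t_k = -2*factorial(k + 1)/3**k with R(k) = B(k−1)f(k)/C(k) = 3/(k - 1).
Verify: -2*(k - 1)*factorial(k + 1)/(3*3**k) matches t_k.
Telescope: S(n) = s_(n+1) − s_(0) = -2*3**(-n - 1)*factorial(n + 2) − (-2) = 2 - 2*factorial(n + 2)/(3*3**n).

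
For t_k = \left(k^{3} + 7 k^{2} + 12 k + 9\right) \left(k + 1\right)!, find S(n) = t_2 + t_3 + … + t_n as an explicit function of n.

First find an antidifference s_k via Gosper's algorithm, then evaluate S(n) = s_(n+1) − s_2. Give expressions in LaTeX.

S(n) = n^{4} n! + 9 n^{3} n! + 24 n^{2} n! + 24 n n! + 8 n! - 66

Compute t_(k+1)/t_k: get (k**4 + 12*k**3 + 49*k**2 + 87*k + 58)/(k**3 + 7*k**2 + 12*k + 9).
Take A(k)=k + 2, B(k)=1, C(k)=k**3 + 7*k**2 + 12*k + 9.
Set up (k + 2)·f(k+1) − (1)·f(k) − (k**3 + 7*k**2 + 12*k + 9) = 0.
Degrees (1,0,3) ⇒ d ≤ 2.
A polynomial solution: f(k) = k**2 + 4*k - 1.
Certificate R = B(k−1)f/C = (k**2 + 4*k - 1)/(k**3 + 7*k**2 + 12*k + 9) gives s_k = (k**2 + 4*k - 1)*factorial(k + 1).
Verify: (k**3 + 7*k**2 + 12*k + 9)*factorial(k + 1) matches t_k.
s_(n+1) = (n**2 + 6*n + 4)*factorial(n + 2) and s_(2) = 66, so S(n) = n**4*factorial(n) + 9*n**3*factorial(n) + 24*n**2*factorial(n) + 24*n*factorial(n) + 8*factorial(n) - 66.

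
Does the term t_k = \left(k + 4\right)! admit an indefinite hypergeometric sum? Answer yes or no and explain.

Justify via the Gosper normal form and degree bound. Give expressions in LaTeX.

No — negative degree bound, so no certificate f.

t_(k+1)/t_k = k + 5.
Take A(k)=k + 5, B(k)=1, C(k)=1.
Solve (k + 5)·f(k+1) − (1)·f(k) = 1.
Bound: deg f ≤ -1.
Negative degree bound (-1): no f exists, t_k not Gosper-summable.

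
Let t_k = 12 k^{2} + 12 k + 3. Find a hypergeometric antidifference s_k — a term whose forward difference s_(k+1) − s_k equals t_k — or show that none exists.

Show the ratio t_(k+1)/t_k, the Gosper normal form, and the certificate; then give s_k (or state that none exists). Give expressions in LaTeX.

Step 1: r(k) = (4*k**2 + 12*k + 9)/(4*k**2 + 4*k + 1).
Normal form (A,B,C) = (1, 1, k**2 + k + 1/4).
Set up (1)·f(k+1) − (1)·f(k) − (k**2 + k + 1/4) = 0.
Bound: deg f ≤ 3.
Solving with deg f ≤ 3: f(k) = k*(2*k - 1)*(2*k + 1)/12.
Get s_k = R·t_k = 4*k**3 - k with R(k) = B(k−1)f(k)/C(k) = k*(2*k - 1)/(3*(2*k + 1)).
s_(k+1) − s_k = 12*k**2 + 12*k + 3 = t_k.

s_k = 4 k^{3} - k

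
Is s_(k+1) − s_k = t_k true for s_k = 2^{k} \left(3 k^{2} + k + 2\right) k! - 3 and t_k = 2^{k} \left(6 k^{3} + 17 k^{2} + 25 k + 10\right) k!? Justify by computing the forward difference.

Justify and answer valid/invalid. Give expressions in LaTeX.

valid; difference matches t_k

s_(k+1) = 2**(k + 1)*(k + 3*(k + 1)**2 + 3)*factorial(k + 1) - 3
s_(k+1) − s_k = 2**k*(6*k**3 + 17*k**2 + 25*k + 10)*factorial(k)
(s_(k+1) − s_k) − t_k = 0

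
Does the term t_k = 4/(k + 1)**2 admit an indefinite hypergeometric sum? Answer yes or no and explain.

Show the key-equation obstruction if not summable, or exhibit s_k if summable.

No. Not Gosper-summable.

Compute t_(k+1)/t_k: get (k + 1)**2/(k + 2)**2.
A = k**2 + 2*k + 1, B = k**2 + 4*k + 4, C = 1.
Key eq: (k**2 + 2*k + 1)·f(k+1) = (k**2 + 2*k + 1)·f(k) + (1).
d = 0 from the (2,2,0) case.
f = c0 ⇒ A·f(k+1) − B(k−1)·f(k) − C = -1. The system {-1 = 0} is inconsistent; no antidifference.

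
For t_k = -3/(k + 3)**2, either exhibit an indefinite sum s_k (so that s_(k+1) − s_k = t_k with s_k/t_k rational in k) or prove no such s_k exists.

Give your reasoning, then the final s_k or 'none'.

Compute t_(k+1)/t_k: get (k + 3)**2/(k + 4)**2.
Gosper form: A/B · C(k+1)/C(k) with A=k**2 + 6*k + 9, B=k**2 + 8*k + 16, C=1.
Solve (k**2 + 6*k + 9)·f(k+1) − (k**2 + 6*k + 9)·f(k) = 1.
Degrees (2,2,0) ⇒ d ≤ 0.
Put f(k) = c0: A·f(k+1) − B(k−1)·f(k) − C = -1; need -1 = 0 — inconsistent ⇒ no f, not summable.

no hypergeometric antidifference exists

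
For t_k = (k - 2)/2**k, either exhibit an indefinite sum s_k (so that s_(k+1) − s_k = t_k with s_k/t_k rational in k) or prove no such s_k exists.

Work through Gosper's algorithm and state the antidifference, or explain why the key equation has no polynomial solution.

r(k) = (k - 1)/(2*(k - 2)) after simplifying.
Gosper form: A/B · C(k+1)/C(k) with A=1/2, B=1, C=k - 2.
Need (1/2)·f(k+1) − (1)·f(k) = k - 2.
deg f ≤ 1 (via 0,0,1).
Match coefficients ⇒ f(k) = -2*(k - 1).
So s_k = (B(k−1)f/C)·t_k = (-2*(k - 1)/(k - 2))·t_k = 2**(1 - k)*(1 - k).
Check: Δs_k = (k - 2)/2**k. ✓

s_k = 2**(1 - k)*(1 - k)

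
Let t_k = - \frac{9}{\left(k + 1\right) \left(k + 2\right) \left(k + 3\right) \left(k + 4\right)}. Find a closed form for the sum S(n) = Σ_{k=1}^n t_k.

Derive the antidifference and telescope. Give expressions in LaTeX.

S(n) = \frac{n \left(- n^{2} - 9 n - 26\right)}{8 \left(n^{3} + 9 n^{2} + 26 n + 24\right)}

t_(k+1)/t_k = (k + 1)/(k + 5).
So A=k + 1 and B=k + 5, with C=1.
Set up (k + 1)·f(k+1) − (k + 4)·f(k) − (1) = 0.
deg f ≤ 3 (via 1,1,0).
Solving with deg f ≤ 3: f(k) = k*(k**2 + 6*k + 11)/18.
Certificate R = B(k−1)f/C = k*(k + 4)*(k**2 + 6*k + 11)/18 gives s_k = k*(-k**2 - 6*k - 11)/(2*(k + 1)*(k + 2)*(k + 3)).
Δs = -9/(k**4 + 10*k**3 + 35*k**2 + 50*k + 24), as required.
Telescope: S(n) = s_(n+1) − s_(1) = (-n**3 - 9*n**2 - 26*n - 18)/(2*(n**3 + 9*n**2 + 26*n + 24)) − (-3/8) = n*(-n**2 - 9*n - 26)/(8*(n**3 + 9*n**2 + 26*n + 24)).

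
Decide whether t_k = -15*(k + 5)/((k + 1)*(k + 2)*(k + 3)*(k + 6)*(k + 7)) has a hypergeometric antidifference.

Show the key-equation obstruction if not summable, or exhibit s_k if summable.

Yes. s_k = 5*k*(-k**2 - 9*k - 20)/(12*(k**3 + 9*k**2 + 20*k + 12)).

t_(k+1)/t_k = (k + 1)*(k + 6)**2/((k + 4)*(k + 5)*(k + 8)).
So A=k + 1 and B=k + 8, with C=k**3 + 14*k**2 + 65*k + 100.
Set up (k + 1)·f(k+1) − (k + 7)·f(k) − (k**3 + 14*k**2 + 65*k + 100) = 0.
Degrees (1,1,3) ⇒ d ≤ 6.
Coefficient equations give f(k) = k*(k + 3)*(k + 4)**2*(k + 5)**2/36.
Certificate R = B(k−1)f/C = k*(k + 3)*(k + 4)*(k + 7)/36 gives s_k = 5*k*(-k**2 - 9*k - 20)/(12*(k**3 + 9*k**2 + 20*k + 12)).
Check: Δs_k = 15*(-k - 5)/(k**5 + 19*k**4 + 131*k**3 + 401*k**2 + 540*k + 252). ✓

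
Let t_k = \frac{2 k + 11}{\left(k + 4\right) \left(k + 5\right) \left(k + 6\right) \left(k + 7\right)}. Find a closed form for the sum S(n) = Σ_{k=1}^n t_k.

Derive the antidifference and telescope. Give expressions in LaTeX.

S(n) = \frac{n \left(n + 12\right)}{35 \left(n^{2} + 12 n + 35\right)}

Ratio r(k) = (k + 4)*(2*k + 13)/((k + 8)*(2*k + 11)).
Factor: A=k + 4; B=k + 8; C=k + 11/2.
Key eq: (k + 4)·f(k+1) = (k + 7)·f(k) + (k + 11/2).
deg f ≤ 3 (via 1,1,1).
A polynomial solution: f(k) = k*(k + 5)*(k + 10)/48.
R(k) = B(k−1)·f(k)/C(k) = k*(k + 5)*(k + 7)*(k + 10)/(24*(2*k + 11)); s_k = R·t_k = k*(k + 10)/(24*(k**2 + 10*k + 24)).
s_(k+1) − s_k = (2*k + 11)/(k**4 + 22*k**3 + 179*k**2 + 638*k + 840) = t_k.
s_(n+1) = (n**2 + 12*n + 11)/(24*(n**2 + 12*n + 35)) and s_(1) = 11/840, so S(n) = n*(n + 12)/(35*(n**2 + 12*n + 35)).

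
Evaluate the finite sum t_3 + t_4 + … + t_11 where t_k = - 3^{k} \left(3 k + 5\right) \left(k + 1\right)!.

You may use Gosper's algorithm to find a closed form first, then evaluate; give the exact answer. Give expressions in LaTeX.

Step 1: r(k) = 3*(k + 2)*(3*k + 8)/(3*k + 5).
Factor: A=3*k + 6; B=1; C=k + 5/3.
f must satisfy (3*k + 6)·f(k+1) − (1)·f(k) = k + 5/3.
Degrees (1,0,1) ⇒ d ≤ 0.
Match coefficients ⇒ f(k) = 1/3.
Certificate R = B(k−1)f/C = 1/(3*k + 5) gives s_k = -3**k*factorial(k + 1).
Check: Δs_k = -3**k*(3*k + 5)*factorial(k + 1). ✓
Evaluate s at k=12 and k=3: -3309294160972800 and -648; difference -3309294160972152.

Σ = -3309294160972152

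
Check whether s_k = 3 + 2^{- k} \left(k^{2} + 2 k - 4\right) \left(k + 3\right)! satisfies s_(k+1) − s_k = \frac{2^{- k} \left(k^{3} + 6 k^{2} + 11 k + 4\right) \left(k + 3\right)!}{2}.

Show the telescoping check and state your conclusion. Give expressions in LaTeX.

s_(k+1) = 2**(-k - 1)*(2*k + (k + 1)**2 - 2)*factorial(k + 4) + 3
s_(k+1) − s_k = (k**3 + 6*k**2 + 11*k + 4)*factorial(k + 3)/(2*2**k)
(s_(k+1) − s_k) − t_k = 0

Valid: the claim telescopes to t_k.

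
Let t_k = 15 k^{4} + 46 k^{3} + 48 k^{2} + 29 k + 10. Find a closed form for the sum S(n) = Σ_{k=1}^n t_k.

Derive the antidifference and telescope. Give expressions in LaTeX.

Ratio r(k) = (15*k**4 + 106*k**3 + 276*k**2 + 323*k + 148)/(15*k**4 + 46*k**3 + 48*k**2 + 29*k + 10).
Gosper form: A/B · C(k+1)/C(k) with A=1, B=1, C=k**4 + 46*k**3/15 + 16*k**2/5 + 29*k/15 + 2/3.
Key eq: (1)·f(k+1) = (1)·f(k) + (k**4 + 46*k**3/15 + 16*k**2/5 + 29*k/15 + 2/3).
d = 5 from the (0,0,4) case.
Solve for f: f(k) = k*(3*k**4 + 4*k**3 - 2*k**2 + 2*k + 3)/15 (degree 5 ≤ 5).
So s_k = (B(k−1)f/C)·t_k = (k*(3*k**4 + 4*k**3 - 2*k**2 + 2*k + 3)/(15*k**4 + 46*k**3 + 48*k**2 + 29*k + 10))·t_k = k*(3*k**4 + 4*k**3 - 2*k**2 + 2*k + 3).
Check: Δs_k = 15*k**4 + 46*k**3 + 48*k**2 + 29*k + 10. ✓
s_(n+1) = 3*n**5 + 19*n**4 + 44*n**3 + 50*n**2 + 32*n + 10 and s_(1) = 10, so S(n) = n*(3*n**4 + 19*n**3 + 44*n**2 + 50*n + 32).

S(n) = n \left(3 n^{4} + 19 n^{3} + 44 n^{2} + 50 n + 32\right)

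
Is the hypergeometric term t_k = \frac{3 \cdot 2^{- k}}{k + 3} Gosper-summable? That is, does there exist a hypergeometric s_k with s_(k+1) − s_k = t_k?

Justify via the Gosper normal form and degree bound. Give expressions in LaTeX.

No — t_k has no hypergeometric antidifference.

The ratio is (k + 3)/(2*(k + 4)).
Factor: A=k/2 + 3/2; B=k + 4; C=1.
f must satisfy (k/2 + 3/2)·f(k+1) − (k + 3)·f(k) = 1.
Bound: deg f ≤ -1.
Negative degree bound (-1): no f exists, t_k not Gosper-summable.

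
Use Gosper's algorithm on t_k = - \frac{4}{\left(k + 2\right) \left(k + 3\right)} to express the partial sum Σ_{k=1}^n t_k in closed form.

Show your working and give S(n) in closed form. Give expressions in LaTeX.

Ratio r(k) = (k + 2)/(k + 4).
Gosper form: A/B · C(k+1)/C(k) with A=k + 2, B=k + 4, C=1.
Key eq: (k + 2)·f(k+1) = (k + 3)·f(k) + (1).
Degrees (1,1,0) ⇒ d ≤ 1.
A polynomial solution: f(k) = k/2.
So s_k = (B(k−1)f/C)·t_k = (k*(k + 3)/2)·t_k = -2*k/(k + 2).
s_(k+1) − s_k = -4/(k**2 + 5*k + 6) = t_k.
Σ_(k=1)^n t_k = s_(n+1) − s_(1) = (2*(-n - 1)/(n + 3)) − (-2/3), i.e. -4*n/(3*n + 9).

S(n) = - \frac{4 n}{3 n + 9}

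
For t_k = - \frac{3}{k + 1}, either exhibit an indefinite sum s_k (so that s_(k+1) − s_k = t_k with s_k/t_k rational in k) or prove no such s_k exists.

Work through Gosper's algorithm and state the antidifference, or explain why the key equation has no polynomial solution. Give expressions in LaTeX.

no hypergeometric antidifference exists

Step 1: r(k) = (k + 1)/(k + 2).
So A=k + 1 and B=k + 2, with C=1.
Set up (k + 1)·f(k+1) − (k + 1)·f(k) − (1) = 0.
From deg A=1, deg B=1, deg C=0: d=0.
Write f(k) = c0. Then LHS − RHS = -1, requiring -1 = 0: contradictory. No certificate.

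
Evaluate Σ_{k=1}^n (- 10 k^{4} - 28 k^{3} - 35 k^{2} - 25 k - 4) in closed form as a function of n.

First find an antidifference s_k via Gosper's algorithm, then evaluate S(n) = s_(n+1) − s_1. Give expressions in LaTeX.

S(n) = n \left(- 2 n^{4} - 12 n^{3} - 29 n^{2} - 37 n - 22\right)

Compute t_(k+1)/t_k: get (10*k**4 + 68*k**3 + 179*k**2 + 219*k + 102)/(10*k**4 + 28*k**3 + 35*k**2 + 25*k + 4).
So A=1 and B=1, with C=k**4 + 14*k**3/5 + 7*k**2/2 + 5*k/2 + 2/5.
f must satisfy (1)·f(k+1) − (1)·f(k) = k**4 + 14*k**3/5 + 7*k**2/2 + 5*k/2 + 2/5.
deg f ≤ 5 (via 0,0,4).
Coefficient equations give f(k) = k*(2*k**4 + 2*k**3 + k**2 + 2*k - 3)/10.
R(k) = B(k−1)·f(k)/C(k) = k*(2*k**4 + 2*k**3 + k**2 + 2*k - 3)/(10*k**4 + 28*k**3 + 35*k**2 + 25*k + 4); s_k = R·t_k = k*(-2*k**4 - 2*k**3 - k**2 - 2*k + 3).
Verify: -10*k**4 - 28*k**3 - 35*k**2 - 25*k - 4 matches t_k.
Evaluate: s_(n+1) = -2*n**5 - 12*n**4 - 29*n**3 - 37*n**2 - 22*n - 4; subtract s_(1) = -4 ⇒ S(n) = n*(-2*n**4 - 12*n**3 - 29*n**2 - 37*n - 22).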